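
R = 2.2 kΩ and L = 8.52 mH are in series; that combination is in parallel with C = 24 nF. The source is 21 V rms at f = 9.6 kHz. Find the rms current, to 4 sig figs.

ω = 2πf = 60320 rad/s
X_L = ωL = 513.9 Ω
X_C = 1/(ωC) = 690.8 Ω
Branch 1 (R+jX_L): Z₁ = 2200 + j513.9 Ω, |Z₁| = 2259 Ω
Branch 2 (−jX_C): Z₂ = −j690.8 Ω
Parallel: Z = Z₁Z₂/(Z₁+Z₂), |Z| = 707.1 Ω, ∠Z = -72.26°
I = V/|Z| = 21/707.1 = 29.70 mA

29.70 mA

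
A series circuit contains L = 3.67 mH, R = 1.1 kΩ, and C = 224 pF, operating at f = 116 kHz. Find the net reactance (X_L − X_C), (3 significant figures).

ω = 2πf = 728800 rad/s
X_L = ωL = 2670 Ω
X_C = 1/(ωC) = 6130 Ω
X = 2670 − 6130 = -3450 Ω

-3450 Ω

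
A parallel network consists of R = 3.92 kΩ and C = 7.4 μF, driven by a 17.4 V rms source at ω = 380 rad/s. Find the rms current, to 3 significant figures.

49.1 mA

X_C = 1/(ωC) = 356 Ω
Parallel: admittances add. Y = 1/R + jωC
Y = (0.000255 + j0.00281) S
|Y| = 0.00282 S → |Z| = 1/|Y| = 354 Ω, ∠Z = −∠Y = -84.8°
I = V/|Z| = 17.4/354 = 49.1 mA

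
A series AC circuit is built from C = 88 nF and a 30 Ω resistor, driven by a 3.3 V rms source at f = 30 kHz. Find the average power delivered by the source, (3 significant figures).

ω = 2πf = 188500 rad/s
X_C = 1/(ωC) = 60.3 Ω
Z = 30.0 − j60.3 Ω
|Z| = √(30.0² + 60.3²) = 67.3 Ω
∠Z = arctan(-60.3/30.0) = -63.5°
I = V/|Z| = 49.0 mA
P = VI cos φ = 3.3 × 0.0490 × cos(-63.5°) = 72.0 mW

72.0 mW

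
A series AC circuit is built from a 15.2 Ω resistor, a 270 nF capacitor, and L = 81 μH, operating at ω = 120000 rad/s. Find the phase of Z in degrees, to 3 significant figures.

X_L = ωL = 9.72 Ω
X_C = 1/(ωC) = 30.9 Ω
Net reactance X = X_L − X_C = -21.1 Ω
Z = 15.2 − j21.1 Ω
|Z| = √(15.2² + 21.1²) = 26.0 Ω
∠Z = arctan(-21.1/15.2) = -54.3°

-54.3°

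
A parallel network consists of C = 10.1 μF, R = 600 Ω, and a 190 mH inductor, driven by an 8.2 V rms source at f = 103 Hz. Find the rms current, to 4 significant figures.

18.92 mA

ω = 2πf = 647.2 rad/s
X_L = ωL = 123.0 Ω
X_C = 1/(ωC) = 153.0 Ω
Parallel: admittances add. Y = 1/R + 1/(jωL) + jωC
Y = (0.001667 − j0.001596) S
|Y| = 0.002308 S → |Z| = 1/|Y| = 433.3 Ω, ∠Z = −∠Y = 43.76°
I = V/|Z| = 8.2/433.3 = 18.92 mA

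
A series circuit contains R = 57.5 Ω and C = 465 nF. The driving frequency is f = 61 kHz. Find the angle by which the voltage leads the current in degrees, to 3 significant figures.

ω = 2πf = 383300 rad/s
X_C = 1/(ωC) = 5.61 Ω
Z = 57.5 − j5.61 Ω
|Z| = √(57.5² + 5.61²) = 57.8 Ω
∠Z = arctan(-5.61/57.5) = -5.57°

-5.57°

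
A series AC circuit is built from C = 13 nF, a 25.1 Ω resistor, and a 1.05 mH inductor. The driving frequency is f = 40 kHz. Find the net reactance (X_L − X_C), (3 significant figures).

ω = 2πf = 251300 rad/s
X_L = ωL = 264 Ω
X_C = 1/(ωC) = 306 Ω
X = 264 − 306 = -42.2 Ω

-42.2 Ω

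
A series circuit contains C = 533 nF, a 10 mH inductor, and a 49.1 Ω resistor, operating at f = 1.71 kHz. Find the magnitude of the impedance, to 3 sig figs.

ω = 2πf = 10740 rad/s
X_L = ωL = 107 Ω
X_C = 1/(ωC) = 175 Ω
Net reactance X = X_L − X_C = -67.2 Ω
Z = 49.1 − j67.2 Ω
|Z| = √(49.1² + 67.2²) = 83.2 Ω

83.2 Ω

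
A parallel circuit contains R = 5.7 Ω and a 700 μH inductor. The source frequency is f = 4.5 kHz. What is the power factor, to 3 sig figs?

ω = 2πf = 28270 rad/s
X_L = ωL = 19.8 Ω
Parallel: admittances add. Y = 1/R + 1/(jωL)
Y = (0.175 − j0.0505) S
|Y| = 0.183 S → |Z| = 1/|Y| = 5.48 Ω, ∠Z = −∠Y = 16.1°
cos φ = cos(16.1°) = 0.961

0.961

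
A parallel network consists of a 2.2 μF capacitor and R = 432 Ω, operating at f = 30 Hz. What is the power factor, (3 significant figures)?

ω = 2πf = 188.5 rad/s
X_C = 1/(ωC) = 2410 Ω
Parallel: admittances add. Y = 1/R + jωC
Y = (0.00231 + j0.000415) S
|Y| = 0.00235 S → |Z| = 1/|Y| = 425 Ω, ∠Z = −∠Y = -10.2°
cos φ = cos(-10.2°) = 0.984

0.984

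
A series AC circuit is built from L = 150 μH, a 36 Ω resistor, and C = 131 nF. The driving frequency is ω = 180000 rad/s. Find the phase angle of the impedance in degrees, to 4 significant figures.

-23.17°

X_L = ωL = 27.00 Ω
X_C = 1/(ωC) = 42.41 Ω
Net reactance X = X_L − X_C = -15.41 Ω
Z = 36.00 − j15.41 Ω
|Z| = √(36.00² + 15.41²) = 39.16 Ω
∠Z = arctan(-15.41/36.00) = -23.17°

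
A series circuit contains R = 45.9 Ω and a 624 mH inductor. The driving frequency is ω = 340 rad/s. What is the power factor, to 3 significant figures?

0.211

X_L = ωL = 212 Ω
Z = 45.9 + j212 Ω
|Z| = √(45.9² + 212²) = 217 Ω
∠Z = arctan(212/45.9) = 77.8°
cos φ = cos(77.8°) = 0.211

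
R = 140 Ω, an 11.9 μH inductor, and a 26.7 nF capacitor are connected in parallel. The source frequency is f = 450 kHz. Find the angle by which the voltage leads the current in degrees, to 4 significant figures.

-81.13°

ω = 2πf = 2.827e+06 rad/s
X_L = ωL = 33.65 Ω
X_C = 1/(ωC) = 13.25 Ω
Parallel: admittances add. Y = 1/R + 1/(jωL) + jωC
Y = (0.007143 + j0.04577) S
|Y| = 0.04633 S → |Z| = 1/|Y| = 21.59 Ω, ∠Z = −∠Y = -81.13°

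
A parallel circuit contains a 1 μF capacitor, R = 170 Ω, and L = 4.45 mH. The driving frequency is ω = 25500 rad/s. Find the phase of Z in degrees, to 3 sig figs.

-70.6°

X_L = ωL = 113 Ω
X_C = 1/(ωC) = 39.2 Ω
Parallel: admittances add. Y = 1/R + 1/(jωL) + jωC
Y = (0.00588 + j0.0167) S
|Y| = 0.0177 S → |Z| = 1/|Y| = 56.5 Ω, ∠Z = −∠Y = -70.6°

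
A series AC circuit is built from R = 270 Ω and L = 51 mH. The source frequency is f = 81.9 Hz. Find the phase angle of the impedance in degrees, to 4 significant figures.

5.552°

ω = 2πf = 514.6 rad/s
X_L = ωL = 26.24 Ω
Z = 270.0 + j26.24 Ω
|Z| = √(270.0² + 26.24²) = 271.3 Ω
∠Z = arctan(26.24/270.0) = 5.552°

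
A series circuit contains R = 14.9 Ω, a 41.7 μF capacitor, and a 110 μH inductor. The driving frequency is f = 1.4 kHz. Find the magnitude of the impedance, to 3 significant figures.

15.0 Ω

ω = 2πf = 8796 rad/s
X_L = ωL = 0.968 Ω
X_C = 1/(ωC) = 2.73 Ω
Net reactance X = X_L − X_C = -1.76 Ω
Z = 14.9 − j1.76 Ω
|Z| = √(14.9² + 1.76²) = 15.0 Ω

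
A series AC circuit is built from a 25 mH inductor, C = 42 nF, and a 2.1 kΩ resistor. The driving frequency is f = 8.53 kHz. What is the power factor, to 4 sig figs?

0.9198

ω = 2πf = 53600 rad/s
X_L = ωL = 1340 Ω
X_C = 1/(ωC) = 444.2 Ω
Net reactance X = X_L − X_C = 895.6 Ω
Z = 2100 + j895.6 Ω
|Z| = √(2100² + 895.6²) = 2283 Ω
∠Z = arctan(895.6/2100) = 23.10°
cos φ = cos(23.10°) = 0.9198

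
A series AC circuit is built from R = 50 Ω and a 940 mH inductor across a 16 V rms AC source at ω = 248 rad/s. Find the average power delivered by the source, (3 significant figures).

225 mW

X_L = ωL = 233 Ω
Z = 50.0 + j233 Ω
|Z| = √(50.0² + 233²) = 238 Ω
∠Z = arctan(233/50.0) = 77.9°
I = V/|Z| = 67.1 mA
P = VI cos φ = 16 × 0.0671 × cos(77.9°) = 225 mW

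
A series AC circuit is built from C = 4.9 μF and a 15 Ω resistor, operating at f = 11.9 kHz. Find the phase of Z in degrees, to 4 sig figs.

ω = 2πf = 74770 rad/s
X_C = 1/(ωC) = 2.729 Ω
Z = 15.00 − j2.729 Ω
|Z| = √(15.00² + 2.729²) = 15.25 Ω
∠Z = arctan(-2.729/15.00) = -10.31°

-10.31°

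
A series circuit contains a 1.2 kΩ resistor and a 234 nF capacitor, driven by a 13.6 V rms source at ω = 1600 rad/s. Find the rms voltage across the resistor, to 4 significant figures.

X_C = 1/(ωC) = 2671 Ω
Z = 1200 − j2671 Ω
|Z| = √(1200² + 2671²) = 2928 Ω
I = V/|Z| = 4.645 mA
V_R = I·|Z_R| = 0.004645 × 1200 = 5.574 V

5.574 V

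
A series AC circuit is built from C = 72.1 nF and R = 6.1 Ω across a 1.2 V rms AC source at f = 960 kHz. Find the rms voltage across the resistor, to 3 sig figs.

ω = 2πf = 6.032e+06 rad/s
X_C = 1/(ωC) = 2.30 Ω
Z = 6.10 − j2.30 Ω
|Z| = √(6.10² + 2.30²) = 6.52 Ω
I = V/|Z| = 184 mA
V_R = I·|Z_R| = 0.184 × 6.10 = 1.12 V

1.12 V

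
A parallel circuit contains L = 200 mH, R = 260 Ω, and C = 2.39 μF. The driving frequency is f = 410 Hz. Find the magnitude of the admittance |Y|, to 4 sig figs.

5.707 mS

ω = 2πf = 2576 rad/s
X_L = ωL = 515.2 Ω
X_C = 1/(ωC) = 162.4 Ω
Parallel: admittances add. Y = 1/R + 1/(jωL) + jωC
Y = (0.003846 + j0.004216) S
|Y| = 0.005707 S → |Z| = 1/|Y| = 175.2 Ω, ∠Z = −∠Y = -47.63°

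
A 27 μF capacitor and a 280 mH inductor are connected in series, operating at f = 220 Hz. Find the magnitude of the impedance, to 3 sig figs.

360 Ω

ω = 2πf = 1382 rad/s
X_L = ωL = 387 Ω
X_C = 1/(ωC) = 26.8 Ω
Net reactance X = X_L − X_C = 360 Ω
Z = j360 Ω
|Z| = √(0² + 360²) = 360 Ω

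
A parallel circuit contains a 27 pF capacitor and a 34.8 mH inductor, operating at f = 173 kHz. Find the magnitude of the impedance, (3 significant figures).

ω = 2πf = 1.087e+06 rad/s
X_L = ωL = 37800 Ω
X_C = 1/(ωC) = 34100 Ω
Parallel: admittances add. Y = 1/(jωL) + jωC
Y = (0 + j2.91e-06) S
|Y| = 2.91e-06 S → |Z| = 1/|Y| = 343000 Ω, ∠Z = −∠Y = -90.0°

343000 Ω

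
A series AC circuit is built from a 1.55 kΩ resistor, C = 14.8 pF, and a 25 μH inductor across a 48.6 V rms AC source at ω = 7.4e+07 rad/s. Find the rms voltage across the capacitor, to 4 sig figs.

X_L = ωL = 1850 Ω
X_C = 1/(ωC) = 913.1 Ω
Net reactance X = X_L − X_C = 936.9 Ω
Z = 1550 + j936.9 Ω
|Z| = √(1550² + 936.9²) = 1811 Ω
I = V/|Z| = 26.83 mA
V_C = I·|Z_C| = 0.02683 × 913.1 = 24.50 V

24.50 V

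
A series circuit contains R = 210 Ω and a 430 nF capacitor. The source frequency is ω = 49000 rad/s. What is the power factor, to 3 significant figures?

X_C = 1/(ωC) = 47.5 Ω
Z = 210 − j47.5 Ω
|Z| = √(210² + 47.5²) = 215 Ω
∠Z = arctan(-47.5/210) = -12.7°
cos φ = cos(-12.7°) = 0.975

0.975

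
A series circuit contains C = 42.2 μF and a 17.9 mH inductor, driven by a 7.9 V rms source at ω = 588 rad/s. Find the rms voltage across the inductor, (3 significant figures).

2.79 V

X_L = ωL = 10.5 Ω
X_C = 1/(ωC) = 40.3 Ω
Net reactance X = X_L − X_C = -29.8 Ω
Z = − j29.8 Ω
|Z| = √(0² + 29.8²) = 29.8 Ω
I = V/|Z| = 265 mA
V_L = I·|Z_L| = 0.265 × 10.5 = 2.79 V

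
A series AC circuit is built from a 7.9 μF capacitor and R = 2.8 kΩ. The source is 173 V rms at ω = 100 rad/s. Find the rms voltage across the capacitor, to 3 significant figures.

71.3 V

X_C = 1/(ωC) = 1270 Ω
Z = 2800 − j1270 Ω
|Z| = √(2800² + 1270²) = 3070 Ω
I = V/|Z| = 56.3 mA
V_C = I·|Z_C| = 0.0563 × 1270 = 71.3 V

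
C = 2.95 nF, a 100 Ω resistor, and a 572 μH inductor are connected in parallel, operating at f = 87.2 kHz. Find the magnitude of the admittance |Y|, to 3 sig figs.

ω = 2πf = 547900 rad/s
X_L = ωL = 313 Ω
X_C = 1/(ωC) = 619 Ω
Parallel: admittances add. Y = 1/R + 1/(jωL) + jωC
Y = (0.0100 − j0.00157) S
|Y| = 0.0101 S → |Z| = 1/|Y| = 98.8 Ω, ∠Z = −∠Y = 8.95°

10.1 mS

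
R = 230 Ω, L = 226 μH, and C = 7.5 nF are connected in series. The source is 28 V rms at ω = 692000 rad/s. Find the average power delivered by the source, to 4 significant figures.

3.326 W

X_L = ωL = 156.4 Ω
X_C = 1/(ωC) = 192.7 Ω
Net reactance X = X_L − X_C = -36.29 Ω
Z = 230.0 − j36.29 Ω
|Z| = √(230.0² + 36.29²) = 232.8 Ω
∠Z = arctan(-36.29/230.0) = -8.965°
I = V/|Z| = 120.3 mA
P = VI cos φ = 28 × 0.1203 × cos(-8.965°) = 3.326 W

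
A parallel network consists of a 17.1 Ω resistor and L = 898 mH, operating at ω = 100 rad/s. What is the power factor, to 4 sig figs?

0.9823

X_L = ωL = 89.80 Ω
Parallel: admittances add. Y = 1/R + 1/(jωL)
Y = (0.05848 − j0.01114) S
|Y| = 0.05953 S → |Z| = 1/|Y| = 16.80 Ω, ∠Z = −∠Y = 10.78°
cos φ = cos(10.78°) = 0.9823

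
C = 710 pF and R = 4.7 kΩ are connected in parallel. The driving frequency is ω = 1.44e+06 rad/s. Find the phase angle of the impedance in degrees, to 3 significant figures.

-78.2°

X_C = 1/(ωC) = 978 Ω
Parallel: admittances add. Y = 1/R + jωC
Y = (0.000213 + j0.00102) S
|Y| = 0.00104 S → |Z| = 1/|Y| = 958 Ω, ∠Z = −∠Y = -78.2°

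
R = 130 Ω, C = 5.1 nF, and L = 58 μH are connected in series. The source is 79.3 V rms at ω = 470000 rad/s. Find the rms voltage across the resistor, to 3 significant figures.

25.1 V

X_L = ωL = 27.3 Ω
X_C = 1/(ωC) = 417 Ω
Net reactance X = X_L − X_C = -390 Ω
Z = 130 − j390 Ω
|Z| = √(130² + 390²) = 411 Ω
I = V/|Z| = 193 mA
V_R = I·|Z_R| = 0.193 × 130 = 25.1 V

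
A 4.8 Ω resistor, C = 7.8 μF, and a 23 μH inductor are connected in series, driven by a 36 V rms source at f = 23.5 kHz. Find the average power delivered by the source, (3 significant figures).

211 W

ω = 2πf = 147700 rad/s
X_L = ωL = 3.40 Ω
X_C = 1/(ωC) = 0.868 Ω
Net reactance X = X_L − X_C = 2.53 Ω
Z = 4.80 + j2.53 Ω
|Z| = √(4.80² + 2.53²) = 5.42 Ω
∠Z = arctan(2.53/4.80) = 27.8°
I = V/|Z| = 6.64 A
P = VI cos φ = 36 × 6.64 × cos(27.8°) = 211 W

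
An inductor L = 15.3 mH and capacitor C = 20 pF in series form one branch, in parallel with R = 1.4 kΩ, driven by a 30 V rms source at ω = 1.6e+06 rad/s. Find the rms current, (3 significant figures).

21.9 mA

X_L = ωL = 24500 Ω
X_C = 1/(ωC) = 31200 Ω
Branch 1: Z₁ = R = 1400 Ω
Branch 2 (series LC): Z₂ = j(X_L − X_C) = −j6770 Ω
Parallel: Z = Z₁Z₂/(Z₁+Z₂), |Z| = 1370 Ω, ∠Z = -11.7°
I = V/|Z| = 30/1370 = 21.9 mA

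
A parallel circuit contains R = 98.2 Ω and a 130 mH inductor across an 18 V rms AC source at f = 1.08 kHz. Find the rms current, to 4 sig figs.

ω = 2πf = 6786 rad/s
X_L = ωL = 882.2 Ω
Parallel: admittances add. Y = 1/R + 1/(jωL)
Y = (0.01018 − j0.001134) S
|Y| = 0.01025 S → |Z| = 1/|Y| = 97.60 Ω, ∠Z = −∠Y = 6.352°
I = V/|Z| = 18/97.60 = 184.4 mA

184.4 mA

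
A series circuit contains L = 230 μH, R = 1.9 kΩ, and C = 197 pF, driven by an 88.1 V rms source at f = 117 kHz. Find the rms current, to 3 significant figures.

12.6 mA

ω = 2πf = 735100 rad/s
X_L = ωL = 169 Ω
X_C = 1/(ωC) = 6910 Ω
Net reactance X = X_L − X_C = -6740 Ω
Z = 1900 − j6740 Ω
|Z| = √(1900² + 6740²) = 7000 Ω
I = V/|Z| = 88.1/7000 = 12.6 mA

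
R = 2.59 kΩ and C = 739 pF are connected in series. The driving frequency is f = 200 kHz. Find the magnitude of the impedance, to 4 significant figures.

2805 Ω

ω = 2πf = 1.257e+06 rad/s
X_C = 1/(ωC) = 1077 Ω
Z = 2590 − j1077 Ω
|Z| = √(2590² + 1077²) = 2805 Ω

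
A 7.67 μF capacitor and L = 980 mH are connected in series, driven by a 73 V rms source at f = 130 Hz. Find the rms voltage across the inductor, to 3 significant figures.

ω = 2πf = 816.8 rad/s
X_L = ωL = 800 Ω
X_C = 1/(ωC) = 160 Ω
Net reactance X = X_L − X_C = 641 Ω
Z = j641 Ω
|Z| = √(0² + 641²) = 641 Ω
I = V/|Z| = 114 mA
V_L = I·|Z_L| = 0.114 × 800 = 91.2 V

91.2 V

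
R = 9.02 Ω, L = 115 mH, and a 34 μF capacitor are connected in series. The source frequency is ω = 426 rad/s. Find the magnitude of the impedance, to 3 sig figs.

22.0 Ω

X_L = ωL = 49.0 Ω
X_C = 1/(ωC) = 69.0 Ω
Net reactance X = X_L − X_C = -20.1 Ω
Z = 9.02 − j20.1 Ω
|Z| = √(9.02² + 20.1²) = 22.0 Ω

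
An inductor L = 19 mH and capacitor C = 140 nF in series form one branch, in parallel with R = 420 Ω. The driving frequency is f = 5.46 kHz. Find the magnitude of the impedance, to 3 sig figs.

305 Ω

ω = 2πf = 34310 rad/s
X_L = ωL = 652 Ω
X_C = 1/(ωC) = 208 Ω
Branch 1: Z₁ = R = 420 Ω
Branch 2 (series LC): Z₂ = j(X_L − X_C) = j444 Ω
Parallel: Z = Z₁Z₂/(Z₁+Z₂), |Z| = 305 Ω, ∠Z = 43.4°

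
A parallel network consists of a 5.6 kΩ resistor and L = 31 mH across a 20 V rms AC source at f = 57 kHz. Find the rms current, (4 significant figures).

ω = 2πf = 358100 rad/s
X_L = ωL = 11100 Ω
Parallel: admittances add. Y = 1/R + 1/(jωL)
Y = (0.0001786 − j9.007e-05) S
|Y| = 0.0002000 S → |Z| = 1/|Y| = 5000 Ω, ∠Z = −∠Y = 26.77°
I = V/|Z| = 20/5000 = 4.000 mA

4.000 mA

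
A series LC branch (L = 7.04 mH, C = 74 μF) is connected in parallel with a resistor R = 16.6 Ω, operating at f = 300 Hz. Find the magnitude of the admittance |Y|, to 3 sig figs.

175 mS

ω = 2πf = 1885 rad/s
X_L = ωL = 13.3 Ω
X_C = 1/(ωC) = 7.17 Ω
Branch 1: Z₁ = R = 16.6 Ω
Branch 2 (series LC): Z₂ = j(X_L − X_C) = j6.10 Ω
Parallel: Z = Z₁Z₂/(Z₁+Z₂), |Z| = 5.73 Ω, ∠Z = 69.8°
|Y| = 1/|Z| = 175 mS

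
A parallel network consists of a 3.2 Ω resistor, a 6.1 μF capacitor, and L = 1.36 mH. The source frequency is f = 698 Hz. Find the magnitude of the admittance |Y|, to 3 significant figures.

ω = 2πf = 4386 rad/s
X_L = ωL = 5.96 Ω
X_C = 1/(ωC) = 37.4 Ω
Parallel: admittances add. Y = 1/R + 1/(jωL) + jωC
Y = (0.312 − j0.141) S
|Y| = 0.343 S → |Z| = 1/|Y| = 2.92 Ω, ∠Z = −∠Y = 24.3°

343 mS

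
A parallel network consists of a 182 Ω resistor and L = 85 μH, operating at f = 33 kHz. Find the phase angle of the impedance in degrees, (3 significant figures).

84.5°

ω = 2πf = 207300 rad/s
X_L = ωL = 17.6 Ω
Parallel: admittances add. Y = 1/R + 1/(jωL)
Y = (0.00549 − j0.0567) S
|Y| = 0.0570 S → |Z| = 1/|Y| = 17.5 Ω, ∠Z = −∠Y = 84.5°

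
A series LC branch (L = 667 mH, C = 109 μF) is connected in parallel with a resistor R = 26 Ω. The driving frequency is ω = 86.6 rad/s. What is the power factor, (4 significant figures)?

0.8800

X_L = ωL = 57.76 Ω
X_C = 1/(ωC) = 105.9 Ω
Branch 1: Z₁ = R = 26.00 Ω
Branch 2 (series LC): Z₂ = j(X_L − X_C) = −j48.18 Ω
Parallel: Z = Z₁Z₂/(Z₁+Z₂), |Z| = 22.88 Ω, ∠Z = -28.35°
cos φ = cos(-28.35°) = 0.8800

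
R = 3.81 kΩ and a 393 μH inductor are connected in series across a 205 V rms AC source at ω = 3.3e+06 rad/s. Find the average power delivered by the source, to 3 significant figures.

X_L = ωL = 1300 Ω
Z = 3810 + j1300 Ω
|Z| = √(3810² + 1300²) = 4020 Ω
∠Z = arctan(1300/3810) = 18.8°
I = V/|Z| = 50.9 mA
P = VI cos φ = 205 × 0.0509 × cos(18.8°) = 9.88 W

9.88 W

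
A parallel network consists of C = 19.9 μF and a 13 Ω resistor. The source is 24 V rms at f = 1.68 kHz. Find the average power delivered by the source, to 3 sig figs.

44.3 W

ω = 2πf = 10560 rad/s
X_C = 1/(ωC) = 4.76 Ω
Parallel: admittances add. Y = 1/R + jωC
Y = (0.0769 + j0.210) S
|Y| = 0.224 S → |Z| = 1/|Y| = 4.47 Ω, ∠Z = −∠Y = -69.9°
I = V/|Z| = 5.37 A
P = VI cos φ = 24 × 5.37 × cos(-69.9°) = 44.3 W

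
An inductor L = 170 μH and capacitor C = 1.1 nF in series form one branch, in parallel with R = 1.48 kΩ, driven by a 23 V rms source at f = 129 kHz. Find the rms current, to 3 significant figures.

28.1 mA

ω = 2πf = 810500 rad/s
X_L = ωL = 138 Ω
X_C = 1/(ωC) = 1120 Ω
Branch 1: Z₁ = R = 1480 Ω
Branch 2 (series LC): Z₂ = j(X_L − X_C) = −j984 Ω
Parallel: Z = Z₁Z₂/(Z₁+Z₂), |Z| = 819 Ω, ∠Z = -56.4°
I = V/|Z| = 23/819 = 28.1 mA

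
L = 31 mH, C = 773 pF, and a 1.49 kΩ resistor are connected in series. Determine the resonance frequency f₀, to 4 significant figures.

ω₀ = 1/√(LC) = 1/√(0.031 × 7.73e-10) = 204300 rad/s
f₀ = ω₀/(2π) = 32.51 kHz

32.51 kHz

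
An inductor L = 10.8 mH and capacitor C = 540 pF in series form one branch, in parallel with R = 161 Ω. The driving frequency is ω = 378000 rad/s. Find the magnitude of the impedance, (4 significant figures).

158.0 Ω

X_L = ωL = 4082 Ω
X_C = 1/(ωC) = 4899 Ω
Branch 1: Z₁ = R = 161.0 Ω
Branch 2 (series LC): Z₂ = j(X_L − X_C) = −j816.7 Ω
Parallel: Z = Z₁Z₂/(Z₁+Z₂), |Z| = 158.0 Ω, ∠Z = -11.15°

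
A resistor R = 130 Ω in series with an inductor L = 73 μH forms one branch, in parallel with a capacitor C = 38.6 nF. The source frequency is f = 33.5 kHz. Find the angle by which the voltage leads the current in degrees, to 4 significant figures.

ω = 2πf = 210500 rad/s
X_L = ωL = 15.37 Ω
X_C = 1/(ωC) = 123.1 Ω
Branch 1 (R+jX_L): Z₁ = 130.0 + j15.37 Ω, |Z₁| = 130.9 Ω
Branch 2 (−jX_C): Z₂ = −j123.1 Ω
Parallel: Z = Z₁Z₂/(Z₁+Z₂), |Z| = 95.43 Ω, ∠Z = -43.61°

-43.61°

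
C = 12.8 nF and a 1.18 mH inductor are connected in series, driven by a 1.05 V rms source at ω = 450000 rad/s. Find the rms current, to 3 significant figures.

X_L = ωL = 531 Ω
X_C = 1/(ωC) = 174 Ω
Net reactance X = X_L − X_C = 357 Ω
Z = j357 Ω
|Z| = √(0² + 357²) = 357 Ω
I = V/|Z| = 1.05/357 = 2.94 mA

2.94 mA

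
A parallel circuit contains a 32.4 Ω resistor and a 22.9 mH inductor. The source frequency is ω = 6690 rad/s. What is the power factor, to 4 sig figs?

0.9784

X_L = ωL = 153.2 Ω
Parallel: admittances add. Y = 1/R + 1/(jωL)
Y = (0.03086 − j0.006527) S
|Y| = 0.03155 S → |Z| = 1/|Y| = 31.70 Ω, ∠Z = −∠Y = 11.94°
cos φ = cos(11.94°) = 0.9784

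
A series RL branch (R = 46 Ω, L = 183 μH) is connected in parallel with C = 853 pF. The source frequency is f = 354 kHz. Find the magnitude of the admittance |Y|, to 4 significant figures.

ω = 2πf = 2.224e+06 rad/s
X_L = ωL = 407.0 Ω
X_C = 1/(ωC) = 527.1 Ω
Branch 1 (R+jX_L): Z₁ = 46.00 + j407.0 Ω, |Z₁| = 409.6 Ω
Branch 2 (−jX_C): Z₂ = −j527.1 Ω
Parallel: Z = Z₁Z₂/(Z₁+Z₂), |Z| = 1680 Ω, ∠Z = 62.58°
|Y| = 1/|Z| = 595.4 μS

595.4 μS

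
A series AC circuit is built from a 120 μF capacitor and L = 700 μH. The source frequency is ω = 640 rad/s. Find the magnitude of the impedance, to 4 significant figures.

12.57 Ω

X_L = ωL = 0.4480 Ω
X_C = 1/(ωC) = 13.02 Ω
Net reactance X = X_L − X_C = -12.57 Ω
Z = − j12.57 Ω
|Z| = √(0² + 12.57²) = 12.57 Ω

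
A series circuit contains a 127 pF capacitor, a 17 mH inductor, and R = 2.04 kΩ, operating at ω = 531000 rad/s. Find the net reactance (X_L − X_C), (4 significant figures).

-5802 Ω

X_L = ωL = 9027 Ω
X_C = 1/(ωC) = 14830 Ω
X = 9027 − 14830 = -5802 Ω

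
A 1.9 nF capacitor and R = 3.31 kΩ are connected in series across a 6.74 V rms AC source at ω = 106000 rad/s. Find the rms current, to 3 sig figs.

1.13 mA

X_C = 1/(ωC) = 4970 Ω
Z = 3310 − j4970 Ω
|Z| = √(3310² + 4970²) = 5970 Ω
I = V/|Z| = 6.74/5970 = 1.13 mA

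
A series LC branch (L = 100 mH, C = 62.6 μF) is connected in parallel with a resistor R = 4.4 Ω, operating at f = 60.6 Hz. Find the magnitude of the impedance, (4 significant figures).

ω = 2πf = 380.8 rad/s
X_L = ωL = 38.08 Ω
X_C = 1/(ωC) = 41.95 Ω
Branch 1: Z₁ = R = 4.400 Ω
Branch 2 (series LC): Z₂ = j(X_L − X_C) = −j3.878 Ω
Parallel: Z = Z₁Z₂/(Z₁+Z₂), |Z| = 2.909 Ω, ∠Z = -48.61°

2.909 Ω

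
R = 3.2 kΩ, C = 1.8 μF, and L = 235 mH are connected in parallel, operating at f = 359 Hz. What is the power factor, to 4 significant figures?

ω = 2πf = 2256 rad/s
X_L = ωL = 530.1 Ω
X_C = 1/(ωC) = 246.3 Ω
Parallel: admittances add. Y = 1/R + 1/(jωL) + jωC
Y = (0.0003125 + j0.002174) S
|Y| = 0.002196 S → |Z| = 1/|Y| = 455.4 Ω, ∠Z = −∠Y = -81.82°
cos φ = cos(-81.82°) = 0.1423

0.1423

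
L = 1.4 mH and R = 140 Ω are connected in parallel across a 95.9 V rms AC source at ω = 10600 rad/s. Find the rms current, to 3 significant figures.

X_L = ωL = 14.8 Ω
Parallel: admittances add. Y = 1/R + 1/(jωL)
Y = (0.00714 − j0.0674) S
|Y| = 0.0678 S → |Z| = 1/|Y| = 14.8 Ω, ∠Z = −∠Y = 83.9°
I = V/|Z| = 95.9/14.8 = 6.50 A

6.50 A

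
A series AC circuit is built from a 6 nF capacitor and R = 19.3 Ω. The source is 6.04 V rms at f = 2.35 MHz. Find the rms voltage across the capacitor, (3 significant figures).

ω = 2πf = 1.477e+07 rad/s
X_C = 1/(ωC) = 11.3 Ω
Z = 19.3 − j11.3 Ω
|Z| = √(19.3² + 11.3²) = 22.4 Ω
I = V/|Z| = 270 mA
V_C = I·|Z_C| = 0.270 × 11.3 = 3.05 V

3.05 V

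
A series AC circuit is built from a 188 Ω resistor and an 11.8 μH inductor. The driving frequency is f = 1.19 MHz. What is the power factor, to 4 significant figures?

ω = 2πf = 7.477e+06 rad/s
X_L = ωL = 88.23 Ω
Z = 188.0 + j88.23 Ω
|Z| = √(188.0² + 88.23²) = 207.7 Ω
∠Z = arctan(88.23/188.0) = 25.14°
cos φ = cos(25.14°) = 0.9053

0.9053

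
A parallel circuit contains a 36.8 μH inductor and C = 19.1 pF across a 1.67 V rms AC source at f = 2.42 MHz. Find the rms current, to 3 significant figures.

ω = 2πf = 1.521e+07 rad/s
X_L = ωL = 560 Ω
X_C = 1/(ωC) = 3440 Ω
Parallel: admittances add. Y = 1/(jωL) + jωC
Y = (0 − j0.00150) S
|Y| = 0.00150 S → |Z| = 1/|Y| = 668 Ω, ∠Z = −∠Y = 90.0°
I = V/|Z| = 1.67/668 = 2.50 mA

2.50 mA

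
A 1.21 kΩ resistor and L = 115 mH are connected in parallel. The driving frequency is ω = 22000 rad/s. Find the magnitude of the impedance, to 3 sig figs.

X_L = ωL = 2530 Ω
Parallel: admittances add. Y = 1/R + 1/(jωL)
Y = (0.000826 − j0.000395) S
|Y| = 0.000916 S → |Z| = 1/|Y| = 1090 Ω, ∠Z = −∠Y = 25.6°

1090 Ω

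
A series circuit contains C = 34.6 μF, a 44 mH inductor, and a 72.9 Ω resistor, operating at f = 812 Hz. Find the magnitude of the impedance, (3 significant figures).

ω = 2πf = 5102 rad/s
X_L = ωL = 224 Ω
X_C = 1/(ωC) = 5.66 Ω
Net reactance X = X_L − X_C = 219 Ω
Z = 72.9 + j219 Ω
|Z| = √(72.9² + 219²) = 231 Ω

231 Ω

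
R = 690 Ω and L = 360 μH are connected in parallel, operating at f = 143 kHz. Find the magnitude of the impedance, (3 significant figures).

293 Ω

ω = 2πf = 898500 rad/s
X_L = ωL = 323 Ω
Parallel: admittances add. Y = 1/R + 1/(jωL)
Y = (0.00145 − j0.00309) S
|Y| = 0.00341 S → |Z| = 1/|Y| = 293 Ω, ∠Z = −∠Y = 64.9°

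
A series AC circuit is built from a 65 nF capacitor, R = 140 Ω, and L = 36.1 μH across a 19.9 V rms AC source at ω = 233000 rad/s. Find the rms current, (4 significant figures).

131.4 mA

X_L = ωL = 8.411 Ω
X_C = 1/(ωC) = 66.03 Ω
Net reactance X = X_L − X_C = -57.62 Ω
Z = 140.0 − j57.62 Ω
|Z| = √(140.0² + 57.62²) = 151.4 Ω
I = V/|Z| = 19.9/151.4 = 131.4 mA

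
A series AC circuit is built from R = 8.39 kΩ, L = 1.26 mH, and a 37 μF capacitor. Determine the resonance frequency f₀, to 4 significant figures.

737.1 Hz

ω₀ = 1/√(LC) = 1/√(0.00126 × 3.7e-05) = 4631 rad/s
f₀ = ω₀/(2π) = 737.1 Hz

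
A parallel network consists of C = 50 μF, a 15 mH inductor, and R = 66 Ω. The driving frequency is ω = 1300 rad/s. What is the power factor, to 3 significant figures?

0.741

X_L = ωL = 19.5 Ω
X_C = 1/(ωC) = 15.4 Ω
Parallel: admittances add. Y = 1/R + 1/(jωL) + jωC
Y = (0.0152 + j0.0137) S
|Y| = 0.0204 S → |Z| = 1/|Y| = 48.9 Ω, ∠Z = −∠Y = -42.2°
cos φ = cos(-42.2°) = 0.741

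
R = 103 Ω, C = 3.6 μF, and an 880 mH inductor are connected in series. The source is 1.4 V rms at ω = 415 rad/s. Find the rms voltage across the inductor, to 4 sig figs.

X_L = ωL = 365.2 Ω
X_C = 1/(ωC) = 669.3 Ω
Net reactance X = X_L − X_C = -304.1 Ω
Z = 103.0 − j304.1 Ω
|Z| = √(103.0² + 304.1²) = 321.1 Ω
I = V/|Z| = 4.360 mA
V_L = I·|Z_L| = 0.004360 × 365.2 = 1.592 V

1.592 V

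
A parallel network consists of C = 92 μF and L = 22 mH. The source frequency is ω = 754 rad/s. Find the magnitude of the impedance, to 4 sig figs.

X_L = ωL = 16.59 Ω
X_C = 1/(ωC) = 14.42 Ω
Parallel: admittances add. Y = 1/(jωL) + jωC
Y = (0 + j0.009083) S
|Y| = 0.009083 S → |Z| = 1/|Y| = 110.1 Ω, ∠Z = −∠Y = -90.00°

110.1 Ω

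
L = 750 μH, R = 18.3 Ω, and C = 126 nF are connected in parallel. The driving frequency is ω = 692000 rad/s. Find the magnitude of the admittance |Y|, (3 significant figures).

X_L = ωL = 519 Ω
X_C = 1/(ωC) = 11.5 Ω
Parallel: admittances add. Y = 1/R + 1/(jωL) + jωC
Y = (0.0546 + j0.0853) S
|Y| = 0.101 S → |Z| = 1/|Y| = 9.87 Ω, ∠Z = −∠Y = -57.3°

101 mS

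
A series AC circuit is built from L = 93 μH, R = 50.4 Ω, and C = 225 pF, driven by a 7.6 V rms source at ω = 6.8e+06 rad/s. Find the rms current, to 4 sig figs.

X_L = ωL = 632.4 Ω
X_C = 1/(ωC) = 653.6 Ω
Net reactance X = X_L − X_C = -21.19 Ω
Z = 50.40 − j21.19 Ω
|Z| = √(50.40² + 21.19²) = 54.68 Ω
I = V/|Z| = 7.6/54.68 = 139.0 mA

139.0 mA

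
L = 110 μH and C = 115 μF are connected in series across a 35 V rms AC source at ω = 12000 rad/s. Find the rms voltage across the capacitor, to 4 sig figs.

X_L = ωL = 1.320 Ω
X_C = 1/(ωC) = 0.7246 Ω
Net reactance X = X_L − X_C = 0.5954 Ω
Z = j0.5954 Ω
|Z| = √(0² + 0.5954²) = 0.5954 Ω
I = V/|Z| = 58.79 A
V_C = I·|Z_C| = 58.79 × 0.7246 = 42.60 V

42.60 V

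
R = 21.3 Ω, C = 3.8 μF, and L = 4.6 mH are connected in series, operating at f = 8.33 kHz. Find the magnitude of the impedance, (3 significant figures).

ω = 2πf = 52340 rad/s
X_L = ωL = 241 Ω
X_C = 1/(ωC) = 5.03 Ω
Net reactance X = X_L − X_C = 236 Ω
Z = 21.3 + j236 Ω
|Z| = √(21.3² + 236²) = 237 Ω

237 Ω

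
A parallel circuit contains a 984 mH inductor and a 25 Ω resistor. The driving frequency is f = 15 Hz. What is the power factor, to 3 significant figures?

0.966

ω = 2πf = 94.25 rad/s
X_L = ωL = 92.7 Ω
Parallel: admittances add. Y = 1/R + 1/(jωL)
Y = (0.0400 − j0.0108) S
|Y| = 0.0414 S → |Z| = 1/|Y| = 24.1 Ω, ∠Z = −∠Y = 15.1°
cos φ = cos(15.1°) = 0.966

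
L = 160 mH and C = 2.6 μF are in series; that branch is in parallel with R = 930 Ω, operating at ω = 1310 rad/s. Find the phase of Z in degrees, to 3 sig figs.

-84.8°

X_L = ωL = 210 Ω
X_C = 1/(ωC) = 294 Ω
Branch 1: Z₁ = R = 930 Ω
Branch 2 (series LC): Z₂ = j(X_L − X_C) = −j84.0 Ω
Parallel: Z = Z₁Z₂/(Z₁+Z₂), |Z| = 83.7 Ω, ∠Z = -84.8°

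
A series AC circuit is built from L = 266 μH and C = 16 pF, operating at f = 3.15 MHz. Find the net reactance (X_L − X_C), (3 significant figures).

2110 Ω

ω = 2πf = 1.979e+07 rad/s
X_L = ωL = 5260 Ω
X_C = 1/(ωC) = 3160 Ω
X = 5260 − 3160 = 2110 Ω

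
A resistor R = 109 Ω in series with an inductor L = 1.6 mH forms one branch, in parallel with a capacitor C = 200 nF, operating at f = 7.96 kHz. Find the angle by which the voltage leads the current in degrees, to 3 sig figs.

-43.3°

ω = 2πf = 50010 rad/s
X_L = ωL = 80.0 Ω
X_C = 1/(ωC) = 100 Ω
Branch 1 (R+jX_L): Z₁ = 109 + j80.0 Ω, |Z₁| = 135 Ω
Branch 2 (−jX_C): Z₂ = −j100 Ω
Parallel: Z = Z₁Z₂/(Z₁+Z₂), |Z| = 122 Ω, ∠Z = -43.3°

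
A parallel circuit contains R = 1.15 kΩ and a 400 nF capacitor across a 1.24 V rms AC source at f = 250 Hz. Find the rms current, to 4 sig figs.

ω = 2πf = 1571 rad/s
X_C = 1/(ωC) = 1592 Ω
Parallel: admittances add. Y = 1/R + jωC
Y = (0.0008696 + j0.0006283) S
|Y| = 0.001073 S → |Z| = 1/|Y| = 932.1 Ω, ∠Z = −∠Y = -35.85°
I = V/|Z| = 1.24/932.1 = 1.330 mA

1.330 mA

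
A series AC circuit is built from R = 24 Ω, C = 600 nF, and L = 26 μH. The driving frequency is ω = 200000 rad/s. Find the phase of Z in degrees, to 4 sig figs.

-7.438°

X_L = ωL = 5.200 Ω
X_C = 1/(ωC) = 8.333 Ω
Net reactance X = X_L − X_C = -3.133 Ω
Z = 24.00 − j3.133 Ω
|Z| = √(24.00² + 3.133²) = 24.20 Ω
∠Z = arctan(-3.133/24.00) = -7.438°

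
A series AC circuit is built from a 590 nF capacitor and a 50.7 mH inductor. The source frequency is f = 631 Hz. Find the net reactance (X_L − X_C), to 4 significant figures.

ω = 2πf = 3965 rad/s
X_L = ωL = 201.0 Ω
X_C = 1/(ωC) = 427.5 Ω
X = 201.0 − 427.5 = -226.5 Ω

-226.5 Ω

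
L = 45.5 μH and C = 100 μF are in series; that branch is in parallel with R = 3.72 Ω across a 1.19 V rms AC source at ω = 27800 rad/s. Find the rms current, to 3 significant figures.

1.35 A

X_L = ωL = 1.26 Ω
X_C = 1/(ωC) = 0.360 Ω
Branch 1: Z₁ = R = 3.72 Ω
Branch 2 (series LC): Z₂ = j(X_L − X_C) = j0.905 Ω
Parallel: Z = Z₁Z₂/(Z₁+Z₂), |Z| = 0.880 Ω, ∠Z = 76.3°
I = V/|Z| = 1.19/0.880 = 1.35 A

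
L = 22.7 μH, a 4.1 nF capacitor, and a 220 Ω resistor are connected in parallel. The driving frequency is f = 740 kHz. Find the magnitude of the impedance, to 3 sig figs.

94.2 Ω

ω = 2πf = 4.65e+06 rad/s
X_L = ωL = 106 Ω
X_C = 1/(ωC) = 52.5 Ω
Parallel: admittances add. Y = 1/R + 1/(jωL) + jωC
Y = (0.00455 + j0.00959) S
|Y| = 0.0106 S → |Z| = 1/|Y| = 94.2 Ω, ∠Z = −∠Y = -64.6°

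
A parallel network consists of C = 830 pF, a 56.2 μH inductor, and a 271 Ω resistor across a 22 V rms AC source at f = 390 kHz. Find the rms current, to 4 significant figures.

140.8 mA

ω = 2πf = 2.45e+06 rad/s
X_L = ωL = 137.7 Ω
X_C = 1/(ωC) = 491.7 Ω
Parallel: admittances add. Y = 1/R + 1/(jωL) + jωC
Y = (0.003690 − j0.005228) S
|Y| = 0.006399 S → |Z| = 1/|Y| = 156.3 Ω, ∠Z = −∠Y = 54.78°
I = V/|Z| = 22/156.3 = 140.8 mA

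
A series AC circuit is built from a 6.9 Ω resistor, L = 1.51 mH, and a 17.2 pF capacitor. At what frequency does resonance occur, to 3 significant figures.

988 kHz

ω₀ = 1/√(LC) = 1/√(0.00151 × 1.72e-11) = 6.205e+06 rad/s
f₀ = ω₀/(2π) = 988 kHz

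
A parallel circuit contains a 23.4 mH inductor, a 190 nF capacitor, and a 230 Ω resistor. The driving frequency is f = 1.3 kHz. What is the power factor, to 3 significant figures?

ω = 2πf = 8168 rad/s
X_L = ωL = 191 Ω
X_C = 1/(ωC) = 644 Ω
Parallel: admittances add. Y = 1/R + 1/(jωL) + jωC
Y = (0.00435 − j0.00368) S
|Y| = 0.00570 S → |Z| = 1/|Y| = 176 Ω, ∠Z = −∠Y = 40.2°
cos φ = cos(40.2°) = 0.763

0.763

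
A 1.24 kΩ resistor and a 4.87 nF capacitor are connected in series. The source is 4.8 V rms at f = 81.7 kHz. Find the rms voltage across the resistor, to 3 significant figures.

ω = 2πf = 513300 rad/s
X_C = 1/(ωC) = 400 Ω
Z = 1240 − j400 Ω
|Z| = √(1240² + 400²) = 1300 Ω
I = V/|Z| = 3.68 mA
V_R = I·|Z_R| = 0.00368 × 1240 = 4.57 V

4.57 V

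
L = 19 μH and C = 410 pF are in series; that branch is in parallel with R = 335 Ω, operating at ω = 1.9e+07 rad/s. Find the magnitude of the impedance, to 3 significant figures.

191 Ω

X_L = ωL = 361 Ω
X_C = 1/(ωC) = 128 Ω
Branch 1: Z₁ = R = 335 Ω
Branch 2 (series LC): Z₂ = j(X_L − X_C) = j233 Ω
Parallel: Z = Z₁Z₂/(Z₁+Z₂), |Z| = 191 Ω, ∠Z = 55.2°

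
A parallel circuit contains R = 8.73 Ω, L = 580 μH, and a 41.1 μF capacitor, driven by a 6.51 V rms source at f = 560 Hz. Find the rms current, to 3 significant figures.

2.37 A

ω = 2πf = 3519 rad/s
X_L = ωL = 2.04 Ω
X_C = 1/(ωC) = 6.91 Ω
Parallel: admittances add. Y = 1/R + 1/(jωL) + jωC
Y = (0.115 − j0.345) S
|Y| = 0.364 S → |Z| = 1/|Y| = 2.75 Ω, ∠Z = −∠Y = 71.7°
I = V/|Z| = 6.51/2.75 = 2.37 A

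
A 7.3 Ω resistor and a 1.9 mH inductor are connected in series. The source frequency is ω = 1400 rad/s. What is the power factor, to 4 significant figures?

0.9396

X_L = ωL = 2.660 Ω
Z = 7.300 + j2.660 Ω
|Z| = √(7.300² + 2.660²) = 7.770 Ω
∠Z = arctan(2.660/7.300) = 20.02°
cos φ = cos(20.02°) = 0.9396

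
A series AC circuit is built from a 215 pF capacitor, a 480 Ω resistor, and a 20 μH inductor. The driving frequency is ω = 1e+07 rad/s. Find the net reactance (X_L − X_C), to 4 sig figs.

X_L = ωL = 200.0 Ω
X_C = 1/(ωC) = 465.1 Ω
X = 200.0 − 465.1 = -265.1 Ω

-265.1 Ω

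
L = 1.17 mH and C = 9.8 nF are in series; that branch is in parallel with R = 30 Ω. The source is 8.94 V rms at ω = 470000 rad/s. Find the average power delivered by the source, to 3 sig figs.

X_L = ωL = 550 Ω
X_C = 1/(ωC) = 217 Ω
Branch 1: Z₁ = R = 30.0 Ω
Branch 2 (series LC): Z₂ = j(X_L − X_C) = j333 Ω
Parallel: Z = Z₁Z₂/(Z₁+Z₂), |Z| = 29.9 Ω, ∠Z = 5.15°
I = V/|Z| = 299 mA
P = VI cos φ = 8.94 × 0.299 × cos(5.15°) = 2.66 W

2.66 W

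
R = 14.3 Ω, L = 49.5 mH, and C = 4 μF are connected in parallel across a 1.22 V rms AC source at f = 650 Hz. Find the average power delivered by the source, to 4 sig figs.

ω = 2πf = 4084 rad/s
X_L = ωL = 202.2 Ω
X_C = 1/(ωC) = 61.21 Ω
Parallel: admittances add. Y = 1/R + 1/(jωL) + jωC
Y = (0.06993 + j0.01139) S
|Y| = 0.07085 S → |Z| = 1/|Y| = 14.11 Ω, ∠Z = −∠Y = -9.251°
I = V/|Z| = 86.44 mA
P = VI cos φ = 1.22 × 0.08644 × cos(-9.251°) = 104.1 mW

104.1 mW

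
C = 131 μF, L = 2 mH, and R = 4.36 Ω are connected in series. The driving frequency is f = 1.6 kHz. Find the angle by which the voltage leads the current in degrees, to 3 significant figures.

77.3°

ω = 2πf = 10050 rad/s
X_L = ωL = 20.1 Ω
X_C = 1/(ωC) = 0.759 Ω
Net reactance X = X_L − X_C = 19.3 Ω
Z = 4.36 + j19.3 Ω
|Z| = √(4.36² + 19.3²) = 19.8 Ω
∠Z = arctan(19.3/4.36) = 77.3°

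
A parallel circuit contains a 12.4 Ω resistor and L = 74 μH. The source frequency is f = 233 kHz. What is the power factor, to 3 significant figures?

ω = 2πf = 1.464e+06 rad/s
X_L = ωL = 108 Ω
Parallel: admittances add. Y = 1/R + 1/(jωL)
Y = (0.0806 − j0.00923) S
|Y| = 0.0812 S → |Z| = 1/|Y| = 12.3 Ω, ∠Z = −∠Y = 6.53°
cos φ = cos(6.53°) = 0.994

0.994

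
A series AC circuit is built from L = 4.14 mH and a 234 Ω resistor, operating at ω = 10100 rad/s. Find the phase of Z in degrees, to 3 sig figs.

X_L = ωL = 41.8 Ω
Z = 234 + j41.8 Ω
|Z| = √(234² + 41.8²) = 238 Ω
∠Z = arctan(41.8/234) = 10.1°

10.1°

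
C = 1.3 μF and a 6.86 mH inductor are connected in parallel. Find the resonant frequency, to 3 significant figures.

1.69 kHz

ω₀ = 1/√(LC) = 1/√(0.00686 × 1.3e-06) = 10590 rad/s
f₀ = ω₀/(2π) = 1.69 kHz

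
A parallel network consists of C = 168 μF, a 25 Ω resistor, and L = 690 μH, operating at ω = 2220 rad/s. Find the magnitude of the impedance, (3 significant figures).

X_L = ωL = 1.53 Ω
X_C = 1/(ωC) = 2.68 Ω
Parallel: admittances add. Y = 1/R + 1/(jωL) + jωC
Y = (0.0400 − j0.280) S
|Y| = 0.283 S → |Z| = 1/|Y| = 3.54 Ω, ∠Z = −∠Y = 81.9°

3.54 Ω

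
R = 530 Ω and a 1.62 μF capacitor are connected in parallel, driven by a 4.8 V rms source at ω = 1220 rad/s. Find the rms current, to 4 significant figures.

13.12 mA

X_C = 1/(ωC) = 506.0 Ω
Parallel: admittances add. Y = 1/R + jωC
Y = (0.001887 + j0.001976) S
|Y| = 0.002732 S → |Z| = 1/|Y| = 366.0 Ω, ∠Z = −∠Y = -46.33°
I = V/|Z| = 4.8/366.0 = 13.12 mA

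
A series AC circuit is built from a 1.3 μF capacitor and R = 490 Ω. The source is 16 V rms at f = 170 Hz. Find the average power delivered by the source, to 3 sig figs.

ω = 2πf = 1068 rad/s
X_C = 1/(ωC) = 720 Ω
Z = 490 − j720 Ω
|Z| = √(490² + 720²) = 871 Ω
∠Z = arctan(-720/490) = -55.8°
I = V/|Z| = 18.4 mA
P = VI cos φ = 16 × 0.0184 × cos(-55.8°) = 165 mW

165 mW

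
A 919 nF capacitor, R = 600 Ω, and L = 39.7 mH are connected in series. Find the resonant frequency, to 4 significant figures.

ω₀ = 1/√(LC) = 1/√(0.0397 × 9.19e-07) = 5235 rad/s
f₀ = ω₀/(2π) = 833.2 Hz

833.2 Hz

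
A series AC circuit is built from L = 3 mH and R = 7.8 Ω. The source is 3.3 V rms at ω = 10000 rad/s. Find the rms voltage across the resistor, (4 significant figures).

0.8304 V

X_L = ωL = 30.00 Ω
Z = 7.800 + j30.00 Ω
|Z| = √(7.800² + 30.00²) = 31.00 Ω
I = V/|Z| = 106.5 mA
V_R = I·|Z_R| = 0.1065 × 7.800 = 0.8304 V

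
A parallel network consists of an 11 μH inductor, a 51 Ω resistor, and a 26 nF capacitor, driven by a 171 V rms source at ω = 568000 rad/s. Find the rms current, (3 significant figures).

X_L = ωL = 6.25 Ω
X_C = 1/(ωC) = 67.7 Ω
Parallel: admittances add. Y = 1/R + 1/(jωL) + jωC
Y = (0.0196 − j0.145) S
|Y| = 0.147 S → |Z| = 1/|Y| = 6.82 Ω, ∠Z = −∠Y = 82.3°
I = V/|Z| = 171/6.82 = 25.1 A

25.1 A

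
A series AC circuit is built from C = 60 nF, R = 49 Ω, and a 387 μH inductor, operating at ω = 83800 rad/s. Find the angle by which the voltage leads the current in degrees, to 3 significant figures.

X_L = ωL = 32.4 Ω
X_C = 1/(ωC) = 199 Ω
Net reactance X = X_L − X_C = -166 Ω
Z = 49.0 − j166 Ω
|Z| = √(49.0² + 166²) = 174 Ω
∠Z = arctan(-166/49.0) = -73.6°

-73.6°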